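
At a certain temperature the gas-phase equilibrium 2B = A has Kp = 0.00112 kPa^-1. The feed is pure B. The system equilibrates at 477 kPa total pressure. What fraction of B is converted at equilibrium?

X = 0.435

Let X = conversion of B (basis 1 mol B); extent of reaction ξ = 0.5X.
At extent ξ: n_B = 1 − X; n_A = 0.5X.
Total moles n_T = 1 − 0.5X.
With p_i = (n_i/n_T)P, Kp = p_A / (p_B^2).
Substituting and setting equal to 0.00112 kPa^-1 gives a polynomial in X; the root in (0,1) is X = 0.435.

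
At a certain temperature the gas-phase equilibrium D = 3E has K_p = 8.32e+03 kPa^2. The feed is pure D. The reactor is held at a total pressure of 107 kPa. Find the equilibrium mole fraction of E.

y_E = 0.640

Take 1 mol D as basis and let X be its fractional conversion, so ξ = X.
Moles: n_D = 1 − X; n_E = 3X.
Total moles n_T = 1 + 2X.
With p_i = (n_i/n_T)P, K_p = p_E^3 / (p_D).
Setting this equal to 8.32e+03 kPa^2 and taking the physical root (0 < X < 1) gives X = 0.372.
Then n_E = 1.12, n_T = 1.74, so y_E = 0.640.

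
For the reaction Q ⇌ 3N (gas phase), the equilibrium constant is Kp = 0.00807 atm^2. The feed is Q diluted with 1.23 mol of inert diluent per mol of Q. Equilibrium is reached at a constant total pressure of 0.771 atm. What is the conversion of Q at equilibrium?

X = 0.140

Let X = conversion of Q (basis 1 mol Q); extent of reaction ξ = X.
Mole table: n_Q = 1 − X; n_N = 3X; n_I = 1.23 (inert).
Total moles n_T = 2.23 + 2X.
Mole fractions y_i = n_i/n_T; Kp = p_N^3 / (p_Q) with p_i = y_i·P.
Equating to 0.00807 atm^2 and solving on 0 < X < 1: X = 0.140.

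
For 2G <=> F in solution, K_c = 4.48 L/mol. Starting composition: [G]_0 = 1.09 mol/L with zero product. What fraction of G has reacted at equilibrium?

X = 0.727

Let X = conversion of G; extent ξ = 1.09X/2 mol/L.
Concentrations: [G] = 1.09 − 1.09X; [F] = 0.545X.
K_c = [F] / ([G]^2).
Solving K_c = 4.48 for X ∈ (0,1): X = 0.727.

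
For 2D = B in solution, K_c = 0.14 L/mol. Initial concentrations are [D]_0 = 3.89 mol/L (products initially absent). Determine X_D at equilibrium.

X = 0.397

Let X = conversion of D; extent ξ = 3.89X/2 mol/L.
Concentrations: [D] = 3.89 − 3.89X; [B] = 1.95X.
K_c = [B] / ([D]^2).
Setting equal to 0.14 and solving for X on (0,1) gives X = 0.397.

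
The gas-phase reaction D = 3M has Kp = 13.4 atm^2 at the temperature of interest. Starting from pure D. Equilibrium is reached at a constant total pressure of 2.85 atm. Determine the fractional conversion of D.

Basis: 1 mol D initially; let X = conversion of D. Extent ξ = X.
Mole table: n_D = 1 − X; n_M = 3X.
Total moles n_T = 1 + 2X.
Mole fractions y_i = n_i/n_T; Kp = p_M^3 / (p_D) with p_i = y_i·P.
Substituting and setting equal to 13.4 atm^2 gives a polynomial in X; the root in (0,1) is X = 0.496.

X = 0.496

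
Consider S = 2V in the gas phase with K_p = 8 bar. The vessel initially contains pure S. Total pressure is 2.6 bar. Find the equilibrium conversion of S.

Basis: 1 mol S initially; let X = conversion of S. Extent ξ = X.
Species balance: n_S = 1 − X; n_V = 2X.
Total moles n_T = 1 + X.
Mole fractions y_i = n_i/n_T; K_p = p_V^2 / (p_S) with p_i = y_i·P.
Equating to 8 bar and solving on 0 < X < 1: X = 0.659.

X = 0.659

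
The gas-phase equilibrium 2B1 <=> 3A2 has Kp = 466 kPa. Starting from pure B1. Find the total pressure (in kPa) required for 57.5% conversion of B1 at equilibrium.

Let X = conversion of B1 (basis 1 mol B1); extent of reaction ξ = 0.5X.
Species balance: n_B1 = 1 − X; n_A2 = 1.5X.
n_T = Σnᵢ = 1 + 0.5X.
Kp = p_A2^3 / (p_B1^2) with p_i = (n_i/n_T)·P.
At X = 0.575: the mole-fraction product g(X) = Π y_i^ν_i = 2.759. Since Kp = g(X)·P^{1}, P = (Kp/g)^(1/1) = (466/2.759)^(1/1) = 169 kPa.

P = 169 kPa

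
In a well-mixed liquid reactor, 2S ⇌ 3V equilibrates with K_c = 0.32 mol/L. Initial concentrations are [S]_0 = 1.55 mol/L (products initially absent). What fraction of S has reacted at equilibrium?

X = 0.308

Let X = conversion of S; extent ξ = 1.55X/2 mol/L.
Concentrations: [S] = 1.55 − 1.55X; [V] = 2.33X.
K_c = [V]^3 / ([S]^2).
This equals 0.32 at X = 0.308 (the root in 0 < X < 1).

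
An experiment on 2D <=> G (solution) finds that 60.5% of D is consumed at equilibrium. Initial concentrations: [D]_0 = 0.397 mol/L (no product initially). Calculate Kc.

Let X = conversion of D.
Concentrations: [D] = 0.397 − 0.397X; [G] = 0.199X.
At X = 0.605: [D] = 0.157, [G] = 0.12.
Kc = [G] / ([D]^2) = 4.88 L/mol.

Kc = 4.88 L/mol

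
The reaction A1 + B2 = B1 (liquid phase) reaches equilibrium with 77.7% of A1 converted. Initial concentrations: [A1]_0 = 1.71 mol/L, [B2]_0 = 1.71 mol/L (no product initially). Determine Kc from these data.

Kc = 9.14 L/mol

Let X = conversion of A1.
Concentrations: [A1] = 1.71 − 1.71X; [B2] = 1.71 − 1.71X; [B1] = 1.71X.
At X = 0.777: [A1] = 0.381, [B2] = 0.381, [B1] = 1.33.
Kc = [B1] / ([A1] [B2]) = 9.14 L/mol.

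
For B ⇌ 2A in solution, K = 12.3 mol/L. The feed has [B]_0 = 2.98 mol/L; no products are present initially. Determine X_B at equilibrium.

X = 0.623

Let X = conversion of B; extent ξ = 2.98·X mol/L.
Concentrations: [B] = 2.98 − 2.98X; [A] = 5.96X.
K = [A]^2 / ([B]).
Setting equal to 12.3 and solving for X on (0,1) gives X = 0.623.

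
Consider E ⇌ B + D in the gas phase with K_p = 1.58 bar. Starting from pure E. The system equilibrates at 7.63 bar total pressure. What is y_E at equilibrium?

y_E = 0.414

Let X = conversion of E (basis 1 mol E); extent of reaction ξ = X.
Mole table: n_E = 1 − X; n_B = X; n_D = X.
Total moles n_T = 1 + X.
With p_i = (n_i/n_T)P, K_p = p_B p_D / (p_E).
This yields a degree-2 equation in X; solving on (0,1), X = 0.414.
Then n_E = 0.586, n_T = 1.41, so y_E = 0.414.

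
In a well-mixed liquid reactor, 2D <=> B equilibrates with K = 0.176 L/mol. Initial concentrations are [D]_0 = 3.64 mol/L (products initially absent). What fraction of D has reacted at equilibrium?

Let X = conversion of D; extent ξ = 3.64X/2 mol/L.
Concentrations: [D] = 3.64 − 3.64X; [B] = 1.82X.
K = [B] / ([D]^2).
Equating to 0.176 L/mol: the physical root is X = 0.424.

X = 0.424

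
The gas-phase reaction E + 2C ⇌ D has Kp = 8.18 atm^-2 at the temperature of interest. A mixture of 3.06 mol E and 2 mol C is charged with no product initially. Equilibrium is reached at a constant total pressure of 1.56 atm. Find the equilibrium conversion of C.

X = 0.771

Take 2 mol C as basis and let X be its fractional conversion, so ξ = X.
At extent ξ: n_E = 3.06 − X; n_C = 2 − 2X; n_D = X.
Summing: n_T = 5.06 − 2X.
With p_i = (n_i/n_T)P, Kp = p_D / (p_E p_C^2).
Equating to 8.18 atm^-2 and solving on 0 < X < 1: X = 0.771.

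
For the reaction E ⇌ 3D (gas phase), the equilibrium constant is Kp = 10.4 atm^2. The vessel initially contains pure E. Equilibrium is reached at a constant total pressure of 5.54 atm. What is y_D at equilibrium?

y_D = 0.539

Take 1 mol E as basis and let X be its fractional conversion, so ξ = X.
Species balance: n_E = 1 − X; n_D = 3X.
n_T = Σnᵢ = 1 + 2X.
Mole fractions y_i = n_i/n_T; Kp = p_D^3 / (p_E) with p_i = y_i·P.
Substituting and setting equal to 10.4 atm^2 gives a polynomial in X; the root in (0,1) is X = 0.280.
Then n_D = 0.841, n_T = 1.56, so y_D = 0.539.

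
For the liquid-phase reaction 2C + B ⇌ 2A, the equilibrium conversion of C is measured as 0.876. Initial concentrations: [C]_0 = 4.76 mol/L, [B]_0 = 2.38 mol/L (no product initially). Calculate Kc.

Kc = 169 L/mol

Let X = conversion of C.
Concentrations: [C] = 4.76 − 4.76X; [B] = 2.38 − 2.38X; [A] = 4.76X.
At X = 0.876: [C] = 0.59, [B] = 0.295, [A] = 4.17.
Kc = [A]^2 / ([C]^2 [B]) = 169 L/mol.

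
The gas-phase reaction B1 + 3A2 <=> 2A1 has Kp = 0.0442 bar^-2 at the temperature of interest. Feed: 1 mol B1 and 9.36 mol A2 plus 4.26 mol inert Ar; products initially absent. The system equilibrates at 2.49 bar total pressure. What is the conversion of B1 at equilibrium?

X = 0.359

Take 1 mol B1 as basis and let X be its fractional conversion, so ξ = X.
Species balance: n_B1 = 1 − X; n_A2 = 9.36 − 3X; n_A1 = 2X; n_I = 4.26 (inert).
n_T = Σnᵢ = 14.6 − 2X.
y_i = n_i/n_T, p_i = y_i·P. Kp = p_A1^2 / (p_B1 p_A2^3).
Equating to 0.0442 bar^-2 and solving on 0 < X < 1: X = 0.359.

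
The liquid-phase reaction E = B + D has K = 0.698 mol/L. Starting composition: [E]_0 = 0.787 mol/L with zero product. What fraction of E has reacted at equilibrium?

X = 0.597

Let X = conversion of E; extent ξ = 0.787·X mol/L.
Concentrations: [E] = 0.787 − 0.787X; [B] = 0.787X; [D] = 0.787X.
K = [B] [D] / ([E]).
Solving K = 0.698 for X ∈ (0,1): X = 0.597.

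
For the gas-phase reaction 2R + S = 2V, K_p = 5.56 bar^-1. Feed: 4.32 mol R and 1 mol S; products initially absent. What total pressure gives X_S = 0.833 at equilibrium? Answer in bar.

P = 1.9 bar

Let X = conversion of S (basis 1 mol S); extent of reaction ξ = X.
At extent ξ: n_R = 4.32 − 2X; n_S = 1 − X; n_V = 2X.
Summing: n_T = 5.32 − X.
K_p = p_V^2 / (p_R^2 p_S) with p_i = (n_i/n_T)·P.
At X = 0.833: the mole-fraction product g(X) = Π y_i^ν_i = 10.59. Since K_p = g(X)·P^{-1}, P = (g/K_p)^(1/1) = (10.59/5.56)^(1/1) = 1.9 bar.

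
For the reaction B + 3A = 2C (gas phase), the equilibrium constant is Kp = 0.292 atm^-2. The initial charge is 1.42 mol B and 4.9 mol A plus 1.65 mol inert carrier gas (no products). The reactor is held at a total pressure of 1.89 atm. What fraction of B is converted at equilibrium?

X = 0.328

Basis: 1.42 mol B initially; let X = conversion of B. Extent ξ = 1.42X.
Species balance: n_B = 1.42 − 1.42X; n_A = 4.9 − 4.26X; n_C = 2.84X; n_I = 1.65 (inert).
n_T = Σnᵢ = 7.97 − 2.84X.
With p_i = (n_i/n_T)P, Kp = p_C^2 / (p_B p_A^3).
Substituting and setting equal to 0.292 atm^-2 gives a polynomial in X; the root in (0,1) is X = 0.328.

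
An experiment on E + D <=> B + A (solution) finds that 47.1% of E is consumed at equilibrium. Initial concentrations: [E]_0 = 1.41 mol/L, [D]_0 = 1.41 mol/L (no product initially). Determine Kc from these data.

Let X = conversion of E.
Concentrations: [E] = 1.41 − 1.41X; [D] = 1.41 − 1.41X; [B] = 1.41X; [A] = 1.41X.
At X = 0.471: [E] = 0.746, [D] = 0.746, [B] = 0.664, [A] = 0.664.
Kc = [B] [A] / ([E] [D]) = 0.793.

Kc = 0.793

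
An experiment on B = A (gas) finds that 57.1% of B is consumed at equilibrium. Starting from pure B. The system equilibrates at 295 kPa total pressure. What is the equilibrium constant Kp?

Take 1 mol B as basis and let X be its fractional conversion, so ξ = X.
Species balance: n_B = 1 − X; n_A = X.
Since Δν = 0, n_T = 1 throughout.
At X = 0.571: n_B = 0.429, n_A = 0.571, n_T = 1.
p_i = (n_i/n_T)·P. Kp = p_A / (p_B) = 1.33.

Kp = 1.33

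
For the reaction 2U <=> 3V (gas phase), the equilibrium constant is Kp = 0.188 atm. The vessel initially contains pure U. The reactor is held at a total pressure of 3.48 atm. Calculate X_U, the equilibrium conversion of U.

Basis: 1 mol U initially; let X = conversion of U. Extent ξ = 0.5X.
Species balance: n_U = 1 − X; n_V = 1.5X.
n_T = Σnᵢ = 1 + 0.5X.
y_i = n_i/n_T, p_i = y_i·P. Kp = p_V^3 / (p_U^2).
Setting this equal to 0.188 atm and taking the physical root (0 < X < 1) gives X = 0.221.

X = 0.221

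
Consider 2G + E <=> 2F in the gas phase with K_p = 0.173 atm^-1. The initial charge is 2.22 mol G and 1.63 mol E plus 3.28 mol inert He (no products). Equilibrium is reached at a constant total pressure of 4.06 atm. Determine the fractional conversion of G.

X = 0.270

Let X = conversion of G (basis 2.22 mol G); extent of reaction ξ = 1.11X.
Species balance: n_G = 2.22 − 2.22X; n_E = 1.63 − 1.11X; n_F = 2.22X; n_I = 3.28 (inert).
Total moles n_T = 7.13 − 1.11X.
With p_i = (n_i/n_T)P, K_p = p_F^2 / (p_G^2 p_E).
Setting this equal to 0.173 atm^-1 and taking the physical root (0 < X < 1) gives X = 0.270.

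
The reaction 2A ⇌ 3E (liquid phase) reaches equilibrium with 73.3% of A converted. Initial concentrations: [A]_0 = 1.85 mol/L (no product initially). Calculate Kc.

Let X = conversion of A.
Concentrations: [A] = 1.85 − 1.85X; [E] = 2.78X.
At X = 0.733: [A] = 0.494, [E] = 2.03.
Kc = [E]^3 / ([A]^2) = 34.5 mol/L.

Kc = 34.5 mol/L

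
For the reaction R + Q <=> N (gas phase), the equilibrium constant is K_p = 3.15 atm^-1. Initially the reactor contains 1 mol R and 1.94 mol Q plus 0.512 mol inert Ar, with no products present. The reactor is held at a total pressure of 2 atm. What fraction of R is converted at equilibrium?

X = 0.736

Take 1 mol R as basis and let X be its fractional conversion, so ξ = X.
At extent ξ: n_R = 1 − X; n_Q = 1.94 − X; n_N = X; n_I = 0.512 (inert).
Summing: n_T = 3.45 − X.
With p_i = (n_i/n_T)P, K_p = p_N / (p_R p_Q).
Substituting and setting equal to 3.15 atm^-1 gives a polynomial in X; the root in (0,1) is X = 0.736.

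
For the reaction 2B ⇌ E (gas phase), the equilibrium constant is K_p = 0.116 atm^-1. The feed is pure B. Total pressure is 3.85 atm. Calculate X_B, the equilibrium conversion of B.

Let X = conversion of B (basis 1 mol B); extent of reaction ξ = 0.5X.
Species balance: n_B = 1 − X; n_E = 0.5X.
Summing: n_T = 1 − 0.5X.
Mole fractions y_i = n_i/n_T; K_p = p_E / (p_B^2) with p_i = y_i·P.
Substituting and setting equal to 0.116 atm^-1 gives a polynomial in X; the root in (0,1) is X = 0.401.

X = 0.401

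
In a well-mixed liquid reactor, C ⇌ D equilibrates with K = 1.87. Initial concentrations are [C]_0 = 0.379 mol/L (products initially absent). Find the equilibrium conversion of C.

Let X = conversion of C; extent ξ = 0.379·X mol/L.
Concentrations: [C] = 0.379 − 0.379X; [D] = 0.379X.
K = [D] / ([C]).
Solving K = 1.87 for X ∈ (0,1): X = 0.652.

X = 0.652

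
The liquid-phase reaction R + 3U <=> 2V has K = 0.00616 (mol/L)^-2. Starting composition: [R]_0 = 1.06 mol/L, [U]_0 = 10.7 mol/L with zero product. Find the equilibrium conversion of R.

X = 0.613

Let X = conversion of R; extent ξ = 1.06·X mol/L.
Concentrations: [R] = 1.06 − 1.06X; [U] = 10.7 − 3.18X; [V] = 2.12X.
K = [V]^2 / ([R] [U]^3).
Equating to 0.00616 (mol/L)^-2: the physical root is X = 0.613.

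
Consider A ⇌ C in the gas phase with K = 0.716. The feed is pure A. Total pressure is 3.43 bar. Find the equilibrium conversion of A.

X = 0.417

Basis: 1 mol A initially; let X = conversion of A. Extent ξ = X.
Moles: n_A = 1 − X; n_C = X.
Total moles n_T = 1 (Δν = 0, constant).
y_i = n_i/n_T, p_i = y_i·P. K = p_C / (p_A).
Substituting and setting equal to 0.716 gives a polynomial in X; the root in (0,1) is X = 0.417.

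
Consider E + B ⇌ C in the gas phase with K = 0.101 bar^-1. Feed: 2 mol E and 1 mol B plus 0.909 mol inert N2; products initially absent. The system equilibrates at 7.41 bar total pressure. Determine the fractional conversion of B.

X = 0.263

Basis: 1 mol B initially; let X = conversion of B. Extent ξ = X.
Moles: n_E = 2 − X; n_B = 1 − X; n_C = X; n_I = 0.909 (inert).
Summing: n_T = 3.91 − X.
Mole fractions y_i = n_i/n_T; K = p_C / (p_E p_B) with p_i = y_i·P.
This yields a degree-2 equation in X; solving on (0,1), X = 0.263.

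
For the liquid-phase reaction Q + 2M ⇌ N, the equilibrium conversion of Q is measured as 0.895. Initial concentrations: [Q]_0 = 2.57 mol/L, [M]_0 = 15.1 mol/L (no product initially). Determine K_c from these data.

K_c = 0.0773 (mol/L)^-2

Let X = conversion of Q.
Concentrations: [Q] = 2.57 − 2.57X; [M] = 15.1 − 5.14X; [N] = 2.57X.
At X = 0.895: [Q] = 0.27, [M] = 10.5, [N] = 2.3.
K_c = [N] / ([Q] [M]^2) = 0.0773 (mol/L)^-2.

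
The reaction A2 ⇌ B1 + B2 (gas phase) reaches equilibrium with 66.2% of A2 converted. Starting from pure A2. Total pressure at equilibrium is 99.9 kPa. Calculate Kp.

Let X = conversion of A2 (basis 1 mol A2); extent of reaction ξ = X.
Mole table: n_A2 = 1 − X; n_B1 = X; n_B2 = X.
Total moles n_T = 1 + X.
At X = 0.662: n_A2 = 0.338, n_B1 = 0.662, n_B2 = 0.662, n_T = 1.66.
p_i = (n_i/n_T)·P. Kp = p_B1 p_B2 / (p_A2) = 77.9 kPa.

Kp = 77.9 kPa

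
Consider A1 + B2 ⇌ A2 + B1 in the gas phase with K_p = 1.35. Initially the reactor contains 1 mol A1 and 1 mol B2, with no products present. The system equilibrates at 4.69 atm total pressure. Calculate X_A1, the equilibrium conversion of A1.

Let X = conversion of A1 (basis 1 mol A1); extent of reaction ξ = X.
Species balance: n_A1 = 1 − X; n_B2 = 1 − X; n_A2 = X; n_B1 = X.
Total moles n_T = 2 (Δν = 0, constant).
y_i = n_i/n_T, p_i = y_i·P. K_p = p_A2 p_B1 / (p_A1 p_B2).
This yields a degree-2 equation in X; solving on (0,1), X = 0.537.

X = 0.537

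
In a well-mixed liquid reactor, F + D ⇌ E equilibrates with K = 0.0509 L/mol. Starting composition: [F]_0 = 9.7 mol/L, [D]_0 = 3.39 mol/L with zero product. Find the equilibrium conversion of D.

X = 0.306

Let X = conversion of D; extent ξ = 3.39·X mol/L.
Concentrations: [F] = 9.7 − 3.39X; [D] = 3.39 − 3.39X; [E] = 3.39X.
K = [E] / ([F] [D]).
This equals 0.0509 at X = 0.306 (the root in 0 < X < 1).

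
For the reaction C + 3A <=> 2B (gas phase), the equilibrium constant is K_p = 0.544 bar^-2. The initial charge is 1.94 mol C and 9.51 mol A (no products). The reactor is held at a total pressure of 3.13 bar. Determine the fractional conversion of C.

X = 0.686

Basis: 1.94 mol C initially; let X = conversion of C. Extent ξ = 1.94X.
At extent ξ: n_C = 1.94 − 1.94X; n_A = 9.51 − 5.82X; n_B = 3.88X.
n_T = Σnᵢ = 11.4 − 3.88X.
Mole fractions y_i = n_i/n_T; K_p = p_B^2 / (p_C p_A^3) with p_i = y_i·P.
This yields a degree-4 equation in X; solving on (0,1), X = 0.686.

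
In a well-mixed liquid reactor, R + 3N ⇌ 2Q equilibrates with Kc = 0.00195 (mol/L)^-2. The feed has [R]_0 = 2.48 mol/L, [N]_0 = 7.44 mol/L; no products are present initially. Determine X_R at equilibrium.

X = 0.188

Let X = conversion of R; extent ξ = 2.48·X mol/L.
Concentrations: [R] = 2.48 − 2.48X; [N] = 7.44 − 7.44X; [Q] = 4.96X.
Kc = [Q]^2 / ([R] [N]^3).
This equals 0.00195 at X = 0.188 (the root in 0 < X < 1).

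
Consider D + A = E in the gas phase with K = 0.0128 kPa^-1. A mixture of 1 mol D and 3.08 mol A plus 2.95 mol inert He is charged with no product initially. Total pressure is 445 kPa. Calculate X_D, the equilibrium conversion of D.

X = 0.683

Take 1 mol D as basis and let X be its fractional conversion, so ξ = X.
At extent ξ: n_D = 1 − X; n_A = 3.08 − X; n_E = X; n_I = 2.95 (inert).
Total moles n_T = 7.03 − X.
y_i = n_i/n_T, p_i = y_i·P. K = p_E / (p_D p_A).
This yields a degree-2 equation in X; solving on (0,1), X = 0.683.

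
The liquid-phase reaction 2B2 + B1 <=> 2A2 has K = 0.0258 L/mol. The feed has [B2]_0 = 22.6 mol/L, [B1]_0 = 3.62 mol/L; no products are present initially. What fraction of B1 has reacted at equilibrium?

Let X = conversion of B1; extent ξ = 3.62·X mol/L.
Concentrations: [B2] = 22.6 − 7.24X; [B1] = 3.62 − 3.62X; [A2] = 7.24X.
K = [A2]^2 / ([B2]^2 [B1]).
This equals 0.0258 at X = 0.537 (the root in 0 < X < 1).

X = 0.537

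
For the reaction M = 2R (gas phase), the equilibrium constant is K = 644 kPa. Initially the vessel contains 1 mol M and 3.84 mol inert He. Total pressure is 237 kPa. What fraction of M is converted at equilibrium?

Take 1 mol M as basis and let X be its fractional conversion, so ξ = X.
Moles: n_M = 1 − X; n_R = 2X; n_I = 3.84 (inert).
n_T = Σnᵢ = 4.84 + X.
Mole fractions y_i = n_i/n_T; K = p_R^2 / (p_M) with p_i = y_i·P.
Substituting and setting equal to 644 kPa gives a polynomial in X; the root in (0,1) is X = 0.824.

X = 0.824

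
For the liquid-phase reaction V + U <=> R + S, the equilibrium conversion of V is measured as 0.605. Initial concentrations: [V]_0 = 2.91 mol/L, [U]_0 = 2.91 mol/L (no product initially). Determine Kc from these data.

Let X = conversion of V.
Concentrations: [V] = 2.91 − 2.91X; [U] = 2.91 − 2.91X; [R] = 2.91X; [S] = 2.91X.
At X = 0.605: [V] = 1.15, [U] = 1.15, [R] = 1.76, [S] = 1.76.
Kc = [R] [S] / ([V] [U]) = 2.35.

Kc = 2.35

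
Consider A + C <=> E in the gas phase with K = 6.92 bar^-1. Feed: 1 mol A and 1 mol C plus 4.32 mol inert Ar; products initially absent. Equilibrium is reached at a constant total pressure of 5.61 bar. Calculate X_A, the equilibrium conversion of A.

X = 0.685

Let X = conversion of A (basis 1 mol A); extent of reaction ξ = X.
Mole table: n_A = 1 − X; n_C = 1 − X; n_E = X; n_I = 4.32 (inert).
n_T = Σnᵢ = 6.32 − X.
With p_i = (n_i/n_T)P, K = p_E / (p_A p_C).
Equating to 6.92 bar^-1 and solving on 0 < X < 1: X = 0.685.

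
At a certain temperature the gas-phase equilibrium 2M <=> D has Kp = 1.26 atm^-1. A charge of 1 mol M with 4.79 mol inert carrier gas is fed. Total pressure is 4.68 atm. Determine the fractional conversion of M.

Let X = conversion of M (basis 1 mol M); extent of reaction ξ = 0.5X.
Moles: n_M = 1 − X; n_D = 0.5X; n_I = 4.79 (inert).
n_T = Σnᵢ = 5.79 − 0.5X.
With p_i = (n_i/n_T)P, Kp = p_D / (p_M^2).
Equating to 1.26 atm^-1 and solving on 0 < X < 1: X = 0.511.

X = 0.511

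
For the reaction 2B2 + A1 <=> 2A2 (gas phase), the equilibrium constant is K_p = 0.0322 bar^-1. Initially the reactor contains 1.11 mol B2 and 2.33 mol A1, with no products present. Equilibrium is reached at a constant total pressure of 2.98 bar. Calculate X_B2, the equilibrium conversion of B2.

X = 0.202

Take 1.11 mol B2 as basis and let X be its fractional conversion, so ξ = 0.555X.
Moles: n_B2 = 1.11 − 1.11X; n_A1 = 2.33 − 0.555X; n_A2 = 1.11X.
Total moles n_T = 3.44 − 0.555X.
With p_i = (n_i/n_T)P, K_p = p_A2^2 / (p_B2^2 p_A1).
Equating to 0.0322 bar^-1 and solving on 0 < X < 1: X = 0.202.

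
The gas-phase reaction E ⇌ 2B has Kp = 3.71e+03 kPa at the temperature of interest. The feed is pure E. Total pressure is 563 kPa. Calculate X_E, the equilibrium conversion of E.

X = 0.789

Basis: 1 mol E initially; let X = conversion of E. Extent ξ = X.
Species balance: n_E = 1 − X; n_B = 2X.
Total moles n_T = 1 + X.
Mole fractions y_i = n_i/n_T; Kp = p_B^2 / (p_E) with p_i = y_i·P.
This yields a degree-2 equation in X; solving on (0,1), X = 0.789.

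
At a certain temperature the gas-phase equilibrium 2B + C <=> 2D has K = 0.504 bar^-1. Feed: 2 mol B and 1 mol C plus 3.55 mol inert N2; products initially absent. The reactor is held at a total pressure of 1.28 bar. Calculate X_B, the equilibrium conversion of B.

Let X = conversion of B (basis 2 mol B); extent of reaction ξ = X.
Mole table: n_B = 2 − 2X; n_C = 1 − X; n_D = 2X; n_I = 3.55 (inert).
n_T = Σnᵢ = 6.55 − X.
Mole fractions y_i = n_i/n_T; K = p_D^2 / (p_B^2 p_C) with p_i = y_i·P.
This yields a degree-3 equation in X; solving on (0,1), X = 0.220.

X = 0.220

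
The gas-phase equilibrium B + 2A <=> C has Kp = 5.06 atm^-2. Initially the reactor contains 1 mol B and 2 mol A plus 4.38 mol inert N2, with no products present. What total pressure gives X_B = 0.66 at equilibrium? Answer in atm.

Let X = conversion of B (basis 1 mol B); extent of reaction ξ = X.
Species balance: n_B = 1 − X; n_A = 2 − 2X; n_C = X; n_I = 4.38 (inert).
n_T = Σnᵢ = 7.38 − 2X.
Kp = p_C / (p_B p_A^2) with p_i = (n_i/n_T)·P.
At X = 0.66: the mole-fraction product g(X) = Π y_i^ν_i = 154.2. Since Kp = g(X)·P^{-2}, P = (g/Kp)^(1/2) = (154.2/5.06)^(1/2) = 5.52 atm.

P = 5.52 atm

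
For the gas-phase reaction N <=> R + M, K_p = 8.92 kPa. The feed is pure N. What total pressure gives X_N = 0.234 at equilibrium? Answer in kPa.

P = 154 kPa

Basis: 1 mol N initially; let X = conversion of N. Extent ξ = X.
Mole table: n_N = 1 − X; n_R = X; n_M = X.
n_T = Σnᵢ = 1 + X.
K_p = p_R p_M / (p_N) with p_i = (n_i/n_T)·P.
At X = 0.234: the mole-fraction product g(X) = Π y_i^ν_i = 0.05793. Since K_p = g(X)·P^{1}, P = (K_p/g)^(1/1) = (8.92/0.05793)^(1/1) = 154 kPa.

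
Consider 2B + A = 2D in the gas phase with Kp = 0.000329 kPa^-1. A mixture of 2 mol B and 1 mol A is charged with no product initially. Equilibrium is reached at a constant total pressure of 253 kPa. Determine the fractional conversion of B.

Basis: 2 mol B initially; let X = conversion of B. Extent ξ = X.
Species balance: n_B = 2 − 2X; n_A = 1 − X; n_D = 2X.
Summing: n_T = 3 − X.
With p_i = (n_i/n_T)P, Kp = p_D^2 / (p_B^2 p_A).
Setting this equal to 0.000329 kPa^-1 and taking the physical root (0 < X < 1) gives X = 0.137.

X = 0.137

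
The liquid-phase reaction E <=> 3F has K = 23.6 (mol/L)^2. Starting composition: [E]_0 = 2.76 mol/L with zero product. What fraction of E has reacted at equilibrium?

X = 0.408

Let X = conversion of E; extent ξ = 2.76·X mol/L.
Concentrations: [E] = 2.76 − 2.76X; [F] = 8.28X.
K = [F]^3 / ([E]).
Equating to 23.6 (mol/L)^2: the physical root is X = 0.408.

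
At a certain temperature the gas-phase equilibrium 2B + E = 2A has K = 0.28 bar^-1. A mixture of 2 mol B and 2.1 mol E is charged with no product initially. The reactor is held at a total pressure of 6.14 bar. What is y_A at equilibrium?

Take 2 mol B as basis and let X be its fractional conversion, so ξ = X.
Mole table: n_B = 2 − 2X; n_E = 2.1 − X; n_A = 2X.
Total moles n_T = 4.1 − X.
Mole fractions y_i = n_i/n_T; K = p_A^2 / (p_B^2 p_E) with p_i = y_i·P.
This yields a degree-3 equation in X; solving on (0,1), X = 0.468.
Then n_A = 0.936, n_T = 3.63, so y_A = 0.258.

y_A = 0.258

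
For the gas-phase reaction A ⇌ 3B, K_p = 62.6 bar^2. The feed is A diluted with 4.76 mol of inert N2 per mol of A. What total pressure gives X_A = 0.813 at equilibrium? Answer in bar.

Basis: 1 mol A initially; let X = conversion of A. Extent ξ = X.
At extent ξ: n_A = 1 − X; n_B = 3X; n_I = 4.76 (inert).
n_T = Σnᵢ = 5.76 + 2X.
K_p = p_B^3 / (p_A) with p_i = (n_i/n_T)·P.
At X = 0.813: the mole-fraction product g(X) = Π y_i^ν_i = 1.422. Since K_p = g(X)·P^{2}, P = (K_p/g)^(1/2) = (62.6/1.422)^(1/2) = 6.63 bar.

P = 6.63 bar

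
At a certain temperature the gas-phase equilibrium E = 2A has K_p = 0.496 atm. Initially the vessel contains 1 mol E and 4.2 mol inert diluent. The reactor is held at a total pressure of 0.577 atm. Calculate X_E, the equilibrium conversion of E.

Let X = conversion of E (basis 1 mol E); extent of reaction ξ = X.
Species balance: n_E = 1 − X; n_A = 2X; n_I = 4.2 (inert).
Summing: n_T = 5.2 + X.
With p_i = (n_i/n_T)P, K_p = p_A^2 / (p_E).
Substituting and setting equal to 0.496 atm gives a polynomial in X; the root in (0,1) is X = 0.657.

X = 0.657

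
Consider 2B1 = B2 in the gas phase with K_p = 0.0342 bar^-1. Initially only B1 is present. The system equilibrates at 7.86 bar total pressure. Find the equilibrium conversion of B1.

X = 0.306

Let X = conversion of B1 (basis 1 mol B1); extent of reaction ξ = 0.5X.
At extent ξ: n_B1 = 1 − X; n_B2 = 0.5X.
n_T = Σnᵢ = 1 − 0.5X.
Mole fractions y_i = n_i/n_T; K_p = p_B2 / (p_B1^2) with p_i = y_i·P.
Substituting and setting equal to 0.0342 bar^-1 gives a polynomial in X; the root in (0,1) is X = 0.306.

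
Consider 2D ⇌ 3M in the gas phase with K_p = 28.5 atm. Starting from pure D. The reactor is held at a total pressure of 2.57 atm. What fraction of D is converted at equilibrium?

Basis: 1 mol D initially; let X = conversion of D. Extent ξ = 0.5X.
Moles: n_D = 1 − X; n_M = 1.5X.
Total moles n_T = 1 + 0.5X.
Mole fractions y_i = n_i/n_T; K_p = p_M^3 / (p_D^2) with p_i = y_i·P.
Equating to 28.5 atm and solving on 0 < X < 1: X = 0.714.

X = 0.714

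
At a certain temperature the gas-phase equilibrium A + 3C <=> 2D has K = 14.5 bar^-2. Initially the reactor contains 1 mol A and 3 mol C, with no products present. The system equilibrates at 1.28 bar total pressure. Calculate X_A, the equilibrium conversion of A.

X = 0.631

Let X = conversion of A (basis 1 mol A); extent of reaction ξ = X.
Moles: n_A = 1 − X; n_C = 3 − 3X; n_D = 2X.
Total moles n_T = 4 − 2X.
Mole fractions y_i = n_i/n_T; K = p_D^2 / (p_A p_C^3) with p_i = y_i·P.
Equating to 14.5 bar^-2 and solving on 0 < X < 1: X = 0.631.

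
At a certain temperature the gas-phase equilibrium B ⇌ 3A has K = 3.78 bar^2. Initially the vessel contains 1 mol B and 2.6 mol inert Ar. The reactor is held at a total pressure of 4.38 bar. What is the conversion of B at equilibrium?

Basis: 1 mol B initially; let X = conversion of B. Extent ξ = X.
Mole table: n_B = 1 − X; n_A = 3X; n_I = 2.6 (inert).
Summing: n_T = 3.6 + 2X.
y_i = n_i/n_T, p_i = y_i·P. K = p_A^3 / (p_B).
Setting this equal to 3.78 bar^2 and taking the physical root (0 < X < 1) gives X = 0.435.

X = 0.435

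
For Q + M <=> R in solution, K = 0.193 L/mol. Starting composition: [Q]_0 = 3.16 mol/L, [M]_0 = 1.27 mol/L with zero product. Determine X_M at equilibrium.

X = 0.344

Let X = conversion of M; extent ξ = 1.27·X mol/L.
Concentrations: [Q] = 3.16 − 1.27X; [M] = 1.27 − 1.27X; [R] = 1.27X.
K = [R] / ([Q] [M]).
Solving K = 0.193 for X ∈ (0,1): X = 0.344.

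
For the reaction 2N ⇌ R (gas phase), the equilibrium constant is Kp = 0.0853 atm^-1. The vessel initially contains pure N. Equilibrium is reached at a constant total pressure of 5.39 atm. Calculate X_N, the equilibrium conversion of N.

X = 0.407

Let X = conversion of N (basis 1 mol N); extent of reaction ξ = 0.5X.
Mole table: n_N = 1 − X; n_R = 0.5X.
n_T = Σnᵢ = 1 − 0.5X.
Mole fractions y_i = n_i/n_T; Kp = p_R / (p_N^2) with p_i = y_i·P.
Substituting and setting equal to 0.0853 atm^-1 gives a polynomial in X; the root in (0,1) is X = 0.407.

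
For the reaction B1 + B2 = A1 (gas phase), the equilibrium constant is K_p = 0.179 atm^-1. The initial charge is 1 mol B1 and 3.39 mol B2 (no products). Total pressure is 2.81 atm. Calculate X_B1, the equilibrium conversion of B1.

Basis: 1 mol B1 initially; let X = conversion of B1. Extent ξ = X.
Species balance: n_B1 = 1 − X; n_B2 = 3.39 − X; n_A1 = X.
Total moles n_T = 4.39 − X.
With p_i = (n_i/n_T)P, K_p = p_A1 / (p_B1 p_B2).
Setting this equal to 0.179 atm^-1 and taking the physical root (0 < X < 1) gives X = 0.276.

X = 0.276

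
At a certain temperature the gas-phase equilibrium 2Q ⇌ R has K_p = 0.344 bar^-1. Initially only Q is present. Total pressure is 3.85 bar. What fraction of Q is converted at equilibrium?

Let X = conversion of Q (basis 1 mol Q); extent of reaction ξ = 0.5X.
Mole table: n_Q = 1 − X; n_R = 0.5X.
n_T = Σnᵢ = 1 − 0.5X.
y_i = n_i/n_T, p_i = y_i·P. K_p = p_R / (p_Q^2).
This yields a degree-2 equation in X; solving on (0,1), X = 0.602.

X = 0.602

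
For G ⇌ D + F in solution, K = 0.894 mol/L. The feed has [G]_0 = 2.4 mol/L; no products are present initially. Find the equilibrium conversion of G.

Let X = conversion of G; extent ξ = 2.4·X mol/L.
Concentrations: [G] = 2.4 − 2.4X; [D] = 2.4X; [F] = 2.4X.
K = [D] [F] / ([G]).
Equating to 0.894 mol/L: the physical root is X = 0.452.

X = 0.452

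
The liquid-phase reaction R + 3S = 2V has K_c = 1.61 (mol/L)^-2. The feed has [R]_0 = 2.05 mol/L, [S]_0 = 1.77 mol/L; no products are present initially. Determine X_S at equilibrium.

X = 0.657

Let X = conversion of S; extent ξ = 1.77X/3 mol/L.
Concentrations: [R] = 2.05 − 0.59X; [S] = 1.77 − 1.77X; [V] = 1.18X.
K_c = [V]^2 / ([R] [S]^3).
Setting equal to 1.61 and solving for X on (0,1) gives X = 0.657.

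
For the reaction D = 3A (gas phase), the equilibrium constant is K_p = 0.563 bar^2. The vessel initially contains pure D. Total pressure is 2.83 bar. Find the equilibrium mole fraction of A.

Take 1 mol D as basis and let X be its fractional conversion, so ξ = X.
At extent ξ: n_D = 1 − X; n_A = 3X.
Summing: n_T = 1 + 2X.
y_i = n_i/n_T, p_i = y_i·P. K_p = p_A^3 / (p_D).
Setting this equal to 0.563 bar^2 and taking the physical root (0 < X < 1) gives X = 0.156.
Then n_A = 0.467, n_T = 1.31, so y_A = 0.356.

y_A = 0.356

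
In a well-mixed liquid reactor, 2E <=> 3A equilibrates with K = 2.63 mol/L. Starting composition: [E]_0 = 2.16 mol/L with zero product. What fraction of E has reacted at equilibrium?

Let X = conversion of E; extent ξ = 2.16X/2 mol/L.
Concentrations: [E] = 2.16 − 2.16X; [A] = 3.24X.
K = [A]^3 / ([E]^2).
Solving K = 2.63 for X ∈ (0,1): X = 0.468.

X = 0.468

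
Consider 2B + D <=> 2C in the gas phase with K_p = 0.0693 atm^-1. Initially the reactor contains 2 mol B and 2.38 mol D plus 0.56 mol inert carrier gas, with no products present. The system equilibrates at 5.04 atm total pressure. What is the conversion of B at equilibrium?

Basis: 2 mol B initially; let X = conversion of B. Extent ξ = X.
Species balance: n_B = 2 − 2X; n_D = 2.38 − X; n_C = 2X; n_I = 0.56 (inert).
Summing: n_T = 4.94 − X.
Mole fractions y_i = n_i/n_T; K_p = p_C^2 / (p_B^2 p_D) with p_i = y_i·P.
This yields a degree-3 equation in X; solving on (0,1), X = 0.284.

X = 0.284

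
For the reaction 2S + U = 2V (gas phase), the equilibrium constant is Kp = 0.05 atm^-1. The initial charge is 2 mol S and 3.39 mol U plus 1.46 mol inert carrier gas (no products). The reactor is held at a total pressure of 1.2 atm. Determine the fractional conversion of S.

X = 0.146

Basis: 2 mol S initially; let X = conversion of S. Extent ξ = X.
Mole table: n_S = 2 − 2X; n_U = 3.39 − X; n_V = 2X; n_I = 1.46 (inert).
n_T = Σnᵢ = 6.85 − X.
y_i = n_i/n_T, p_i = y_i·P. Kp = p_V^2 / (p_S^2 p_U).
Setting this equal to 0.05 atm^-1 and taking the physical root (0 < X < 1) gives X = 0.146.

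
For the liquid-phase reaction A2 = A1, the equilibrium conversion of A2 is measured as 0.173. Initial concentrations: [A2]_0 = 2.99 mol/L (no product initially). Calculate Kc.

Let X = conversion of A2.
Concentrations: [A2] = 2.99 − 2.99X; [A1] = 2.99X.
At X = 0.173: [A2] = 2.47, [A1] = 0.517.
Kc = [A1] / ([A2]) = 0.209.

Kc = 0.209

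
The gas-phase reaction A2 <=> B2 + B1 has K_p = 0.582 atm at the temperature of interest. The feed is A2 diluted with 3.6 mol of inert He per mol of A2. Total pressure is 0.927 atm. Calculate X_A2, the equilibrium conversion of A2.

Basis: 1 mol A2 initially; let X = conversion of A2. Extent ξ = X.
Species balance: n_A2 = 1 − X; n_B2 = X; n_B1 = X; n_I = 3.6 (inert).
n_T = Σnᵢ = 4.6 + X.
With p_i = (n_i/n_T)P, K_p = p_B2 p_B1 / (p_A2).
This yields a degree-2 equation in X; solving on (0,1), X = 0.808.

X = 0.808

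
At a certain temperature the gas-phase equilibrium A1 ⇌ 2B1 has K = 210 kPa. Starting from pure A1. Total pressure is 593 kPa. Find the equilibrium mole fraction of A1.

Take 1 mol A1 as basis and let X be its fractional conversion, so ξ = X.
Species balance: n_A1 = 1 − X; n_B1 = 2X.
n_T = Σnᵢ = 1 + X.
With p_i = (n_i/n_T)P, K = p_B1^2 / (p_A1).
Setting this equal to 210 kPa and taking the physical root (0 < X < 1) gives X = 0.285.
Then n_A1 = 0.715, n_T = 1.29, so y_A1 = 0.556.

y_A1 = 0.556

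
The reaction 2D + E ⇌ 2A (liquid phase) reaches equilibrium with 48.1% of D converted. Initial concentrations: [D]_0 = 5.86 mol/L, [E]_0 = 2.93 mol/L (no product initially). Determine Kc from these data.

Let X = conversion of D.
Concentrations: [D] = 5.86 − 5.86X; [E] = 2.93 − 2.93X; [A] = 5.86X.
At X = 0.481: [D] = 3.04, [E] = 1.52, [A] = 2.82.
Kc = [A]^2 / ([D]^2 [E]) = 0.565 L/mol.

Kc = 0.565 L/mol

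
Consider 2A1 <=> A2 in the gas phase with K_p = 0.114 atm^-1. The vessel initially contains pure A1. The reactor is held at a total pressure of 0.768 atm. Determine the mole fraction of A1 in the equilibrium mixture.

Basis: 1 mol A1 initially; let X = conversion of A1. Extent ξ = 0.5X.
Mole table: n_A1 = 1 − X; n_A2 = 0.5X.
Total moles n_T = 1 − 0.5X.
y_i = n_i/n_T, p_i = y_i·P. K_p = p_A2 / (p_A1^2).
Substituting and setting equal to 0.114 atm^-1 gives a polynomial in X; the root in (0,1) is X = 0.139.
Then n_A1 = 0.861, n_T = 0.93, so y_A1 = 0.925.

y_A1 = 0.925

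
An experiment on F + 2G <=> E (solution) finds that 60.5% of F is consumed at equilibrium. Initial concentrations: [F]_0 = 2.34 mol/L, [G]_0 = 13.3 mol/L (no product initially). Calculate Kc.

Let X = conversion of F.
Concentrations: [F] = 2.34 − 2.34X; [G] = 13.3 − 4.68X; [E] = 2.34X.
At X = 0.605: [F] = 0.924, [G] = 10.5, [E] = 1.42.
Kc = [E] / ([F] [G]^2) = 0.014 (mol/L)^-2.

Kc = 0.014 (mol/L)^-2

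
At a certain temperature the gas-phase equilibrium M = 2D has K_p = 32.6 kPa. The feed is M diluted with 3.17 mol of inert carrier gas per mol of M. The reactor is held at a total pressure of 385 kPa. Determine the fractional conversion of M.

X = 0.263

Basis: 1 mol M initially; let X = conversion of M. Extent ξ = X.
Species balance: n_M = 1 − X; n_D = 2X; n_I = 3.17 (inert).
Summing: n_T = 4.17 + X.
y_i = n_i/n_T, p_i = y_i·P. K_p = p_D^2 / (p_M).
Setting this equal to 32.6 kPa and taking the physical root (0 < X < 1) gives X = 0.263.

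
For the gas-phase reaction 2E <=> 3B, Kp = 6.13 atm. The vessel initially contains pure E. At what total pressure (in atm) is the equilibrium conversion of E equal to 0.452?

P = 7.24 atm

Let X = conversion of E (basis 1 mol E); extent of reaction ξ = 0.5X.
Species balance: n_E = 1 − X; n_B = 1.5X.
Total moles n_T = 1 + 0.5X.
Kp = p_B^3 / (p_E^2) with p_i = (n_i/n_T)·P.
At X = 0.452: the mole-fraction product g(X) = Π y_i^ν_i = 0.8465. Since Kp = g(X)·P^{1}, P = (Kp/g)^(1/1) = (6.13/0.8465)^(1/1) = 7.24 atm.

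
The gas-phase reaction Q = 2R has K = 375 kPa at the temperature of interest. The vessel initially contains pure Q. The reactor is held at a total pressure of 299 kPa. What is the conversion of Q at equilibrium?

Basis: 1 mol Q initially; let X = conversion of Q. Extent ξ = X.
Species balance: n_Q = 1 − X; n_R = 2X.
n_T = Σnᵢ = 1 + X.
With p_i = (n_i/n_T)P, K = p_R^2 / (p_Q).
This yields a degree-2 equation in X; solving on (0,1), X = 0.489.

X = 0.489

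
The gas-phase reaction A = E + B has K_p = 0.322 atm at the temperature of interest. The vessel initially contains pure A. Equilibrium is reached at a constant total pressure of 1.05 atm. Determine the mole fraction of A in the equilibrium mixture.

y_A = 0.347

Basis: 1 mol A initially; let X = conversion of A. Extent ξ = X.
Moles: n_A = 1 − X; n_E = X; n_B = X.
n_T = Σnᵢ = 1 + X.
With p_i = (n_i/n_T)P, K_p = p_E p_B / (p_A).
This yields a degree-2 equation in X; solving on (0,1), X = 0.484.
Then n_A = 0.516, n_T = 1.48, so y_A = 0.347.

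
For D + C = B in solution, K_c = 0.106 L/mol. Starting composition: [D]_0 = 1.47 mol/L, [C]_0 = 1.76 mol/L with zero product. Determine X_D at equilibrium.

X = 0.141

Let X = conversion of D; extent ξ = 1.47·X mol/L.
Concentrations: [D] = 1.47 − 1.47X; [C] = 1.76 − 1.47X; [B] = 1.47X.
K_c = [B] / ([D] [C]).
This equals 0.106 at X = 0.141 (the root in 0 < X < 1).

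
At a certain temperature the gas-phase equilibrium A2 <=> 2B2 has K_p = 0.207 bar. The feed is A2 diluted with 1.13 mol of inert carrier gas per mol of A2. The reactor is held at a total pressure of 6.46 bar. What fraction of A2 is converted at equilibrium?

X = 0.126

Take 1 mol A2 as basis and let X be its fractional conversion, so ξ = X.
Mole table: n_A2 = 1 − X; n_B2 = 2X; n_I = 1.13 (inert).
Total moles n_T = 2.13 + X.
y_i = n_i/n_T, p_i = y_i·P. K_p = p_B2^2 / (p_A2).
Equating to 0.207 bar and solving on 0 < X < 1: X = 0.126.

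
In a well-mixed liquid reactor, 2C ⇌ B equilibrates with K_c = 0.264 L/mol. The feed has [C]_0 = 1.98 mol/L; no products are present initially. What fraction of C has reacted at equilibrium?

X = 0.390

Let X = conversion of C; extent ξ = 1.98X/2 mol/L.
Concentrations: [C] = 1.98 − 1.98X; [B] = 0.99X.
K_c = [B] / ([C]^2).
Setting equal to 0.264 and solving for X on (0,1) gives X = 0.390.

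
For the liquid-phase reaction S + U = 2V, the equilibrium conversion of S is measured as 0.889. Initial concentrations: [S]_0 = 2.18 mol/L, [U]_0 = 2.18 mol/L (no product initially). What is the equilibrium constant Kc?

Kc = 257

Let X = conversion of S.
Concentrations: [S] = 2.18 − 2.18X; [U] = 2.18 − 2.18X; [V] = 4.36X.
At X = 0.889: [S] = 0.242, [U] = 0.242, [V] = 3.88.
Kc = [V]^2 / ([S] [U]) = 257.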